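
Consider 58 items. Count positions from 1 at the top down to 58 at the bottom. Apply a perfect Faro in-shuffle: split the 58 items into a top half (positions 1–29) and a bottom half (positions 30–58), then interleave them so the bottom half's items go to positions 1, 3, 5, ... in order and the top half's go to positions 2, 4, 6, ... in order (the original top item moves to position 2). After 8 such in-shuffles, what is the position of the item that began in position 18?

Track the item's position through each in-shuffle:
18 → 36 → 13 → 26 → 52 → 45 → 31 → 3 → 6

6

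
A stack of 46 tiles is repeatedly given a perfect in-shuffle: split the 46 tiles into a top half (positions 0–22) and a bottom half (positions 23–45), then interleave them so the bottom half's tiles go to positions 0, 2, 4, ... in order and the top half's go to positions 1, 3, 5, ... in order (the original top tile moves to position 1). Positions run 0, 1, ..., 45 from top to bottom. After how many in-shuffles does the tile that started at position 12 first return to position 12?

Follow position 12 under repeated in-shuffles:
12 → 25 → 4 → 9 → 19 → 39 → 32 → 18 → ... → 12 (length 23)
It first returns after 23 in-shuffles.

23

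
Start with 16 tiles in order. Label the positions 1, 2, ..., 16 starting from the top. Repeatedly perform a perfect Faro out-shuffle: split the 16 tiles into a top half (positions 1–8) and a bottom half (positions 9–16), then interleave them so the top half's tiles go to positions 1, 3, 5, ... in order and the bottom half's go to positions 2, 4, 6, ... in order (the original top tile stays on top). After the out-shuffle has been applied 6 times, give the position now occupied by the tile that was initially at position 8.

14

Track the tile's position through each out-shuffle:
8 → 15 → 14 → 12 → 8 → 15 → 14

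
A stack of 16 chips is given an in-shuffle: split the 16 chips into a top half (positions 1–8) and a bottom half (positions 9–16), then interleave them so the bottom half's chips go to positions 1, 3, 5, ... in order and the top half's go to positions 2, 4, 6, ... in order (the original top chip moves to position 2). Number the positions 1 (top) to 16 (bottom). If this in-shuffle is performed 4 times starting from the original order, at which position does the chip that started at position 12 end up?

Track the chip's position through each in-shuffle:
12 → 7 → 14 → 11 → 5

5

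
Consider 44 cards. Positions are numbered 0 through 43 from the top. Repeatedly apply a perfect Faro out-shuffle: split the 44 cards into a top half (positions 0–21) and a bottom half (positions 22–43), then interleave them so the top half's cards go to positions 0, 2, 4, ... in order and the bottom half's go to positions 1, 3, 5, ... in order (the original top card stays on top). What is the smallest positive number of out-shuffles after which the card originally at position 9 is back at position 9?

14

Follow position 9 under repeated out-shuffles:
9 → 18 → 36 → 29 → 15 → 30 → 17 → 34 → 25 → 7 → 14 → 28 → 13 → 26 → 9
It first returns after 14 out-shuffles.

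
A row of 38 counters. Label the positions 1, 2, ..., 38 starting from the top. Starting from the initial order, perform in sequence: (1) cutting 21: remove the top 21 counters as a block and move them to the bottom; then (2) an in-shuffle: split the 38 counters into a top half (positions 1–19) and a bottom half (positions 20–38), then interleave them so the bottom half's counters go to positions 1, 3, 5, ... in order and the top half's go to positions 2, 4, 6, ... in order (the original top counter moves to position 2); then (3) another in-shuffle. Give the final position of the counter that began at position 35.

Track the counter from position 35 forward through each operation:
  after op 1 (cut 21): 35 → 14
  after op 2 (in-shuffle): 14 → 28
  after op 3 (in-shuffle): 28 → 17

17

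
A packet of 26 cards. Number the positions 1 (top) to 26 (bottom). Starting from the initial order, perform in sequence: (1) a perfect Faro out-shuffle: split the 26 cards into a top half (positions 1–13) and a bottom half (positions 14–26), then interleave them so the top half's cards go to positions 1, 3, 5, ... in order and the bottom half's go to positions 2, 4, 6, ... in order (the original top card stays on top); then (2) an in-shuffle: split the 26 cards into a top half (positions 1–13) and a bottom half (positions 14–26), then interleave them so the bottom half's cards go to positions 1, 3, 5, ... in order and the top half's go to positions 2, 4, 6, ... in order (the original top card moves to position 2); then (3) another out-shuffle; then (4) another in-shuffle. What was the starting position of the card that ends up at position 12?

17

Undo the operations in reverse order, starting from position 12:
  undo op 4 (in-shuffle, from top half): 12 ← 6
  undo op 3 (out-shuffle, from bottom half): 6 ← 16
  undo op 2 (in-shuffle, from top half): 16 ← 8
  undo op 1 (out-shuffle, from bottom half): 8 ← 17
So the card at position 12 came from original position 17.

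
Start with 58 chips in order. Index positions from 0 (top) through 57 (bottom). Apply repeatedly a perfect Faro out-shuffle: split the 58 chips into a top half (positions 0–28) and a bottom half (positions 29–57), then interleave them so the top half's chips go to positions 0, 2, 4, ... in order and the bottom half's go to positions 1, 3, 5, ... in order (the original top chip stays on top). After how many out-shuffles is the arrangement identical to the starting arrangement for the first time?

The out-shuffle permutes the 58 positions with cycle lengths [1, 1, 2, 18, 18, 18].
Every chip is home exactly when every cycle has completed a whole number of laps, i.e. after lcm(1, 2, 18) = 18 out-shuffles.

18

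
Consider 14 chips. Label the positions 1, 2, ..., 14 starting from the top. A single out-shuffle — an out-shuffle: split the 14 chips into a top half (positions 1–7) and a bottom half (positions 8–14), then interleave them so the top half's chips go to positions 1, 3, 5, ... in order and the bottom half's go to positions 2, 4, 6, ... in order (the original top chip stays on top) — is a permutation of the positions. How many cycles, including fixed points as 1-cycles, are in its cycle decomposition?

Trace each unvisited position around until it returns:
(1) (2 3 5 9 4 7 ... len 12) (14)
3 cycles in total.

3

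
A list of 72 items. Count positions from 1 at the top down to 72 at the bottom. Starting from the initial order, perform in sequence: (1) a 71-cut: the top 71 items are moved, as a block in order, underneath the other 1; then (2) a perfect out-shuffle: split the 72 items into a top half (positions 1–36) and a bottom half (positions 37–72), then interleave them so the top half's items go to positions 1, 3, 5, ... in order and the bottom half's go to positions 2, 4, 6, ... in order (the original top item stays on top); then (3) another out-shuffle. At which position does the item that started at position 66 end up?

Track the item from position 66 forward through each operation:
  after op 1 (cut 71): 66 → 67
  after op 2 (out-shuffle): 67 → 62
  after op 3 (out-shuffle): 62 → 52

52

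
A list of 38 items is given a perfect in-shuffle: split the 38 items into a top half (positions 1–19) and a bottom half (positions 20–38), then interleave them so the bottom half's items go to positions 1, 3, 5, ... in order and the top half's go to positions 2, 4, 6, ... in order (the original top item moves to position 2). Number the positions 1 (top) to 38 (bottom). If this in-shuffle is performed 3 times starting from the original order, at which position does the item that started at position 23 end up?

Track the item's position through each in-shuffle:
23 → 7 → 14 → 28

28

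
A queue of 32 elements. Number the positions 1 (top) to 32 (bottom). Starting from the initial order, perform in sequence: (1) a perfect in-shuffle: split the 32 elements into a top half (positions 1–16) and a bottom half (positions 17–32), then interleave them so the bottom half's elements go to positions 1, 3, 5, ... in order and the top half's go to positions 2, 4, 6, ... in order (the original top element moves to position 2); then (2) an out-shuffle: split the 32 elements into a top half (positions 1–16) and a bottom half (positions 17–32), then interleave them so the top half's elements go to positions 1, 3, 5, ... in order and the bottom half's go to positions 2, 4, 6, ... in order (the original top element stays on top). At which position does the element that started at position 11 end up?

Track the element from position 11 forward through each operation:
  after op 1 (in-shuffle): 11 → 22
  after op 2 (out-shuffle): 22 → 12

12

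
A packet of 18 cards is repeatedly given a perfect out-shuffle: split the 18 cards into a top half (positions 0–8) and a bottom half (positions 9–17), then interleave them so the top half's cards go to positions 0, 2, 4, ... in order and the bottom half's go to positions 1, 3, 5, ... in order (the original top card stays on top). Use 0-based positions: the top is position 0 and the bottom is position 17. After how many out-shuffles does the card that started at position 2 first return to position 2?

Follow position 2 under repeated out-shuffles:
2 → 4 → 8 → 16 → 15 → 13 → 9 → 1 → 2
It first returns after 8 out-shuffles.

8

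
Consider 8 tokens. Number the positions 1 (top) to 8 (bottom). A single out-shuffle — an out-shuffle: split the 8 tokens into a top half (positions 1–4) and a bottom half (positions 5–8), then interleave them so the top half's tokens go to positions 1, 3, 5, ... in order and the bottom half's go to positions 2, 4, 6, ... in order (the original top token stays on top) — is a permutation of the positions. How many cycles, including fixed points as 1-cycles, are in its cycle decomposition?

Trace each unvisited position around until it returns:
(1) (2 3 5) (4 7 6) (8)
4 cycles in total.

4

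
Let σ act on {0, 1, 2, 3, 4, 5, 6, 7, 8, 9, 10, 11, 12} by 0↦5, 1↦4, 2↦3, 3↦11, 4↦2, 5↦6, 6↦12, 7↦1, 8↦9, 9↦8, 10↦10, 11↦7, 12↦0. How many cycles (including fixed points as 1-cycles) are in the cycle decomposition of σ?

Cycle decomposition: (0 5 6 12) (1 4 2 3 11 7) (8 9) (10).
4 cycles.

4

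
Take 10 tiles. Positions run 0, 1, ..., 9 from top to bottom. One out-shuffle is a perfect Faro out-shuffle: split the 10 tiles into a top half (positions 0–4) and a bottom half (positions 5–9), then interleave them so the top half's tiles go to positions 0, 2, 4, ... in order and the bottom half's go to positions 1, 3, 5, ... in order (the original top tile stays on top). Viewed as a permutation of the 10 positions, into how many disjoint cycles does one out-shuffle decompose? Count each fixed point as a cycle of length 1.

Trace each unvisited position around until it returns:
(0) (1 2 4 8 7 5) (3 6) (9)
4 cycles in total.

4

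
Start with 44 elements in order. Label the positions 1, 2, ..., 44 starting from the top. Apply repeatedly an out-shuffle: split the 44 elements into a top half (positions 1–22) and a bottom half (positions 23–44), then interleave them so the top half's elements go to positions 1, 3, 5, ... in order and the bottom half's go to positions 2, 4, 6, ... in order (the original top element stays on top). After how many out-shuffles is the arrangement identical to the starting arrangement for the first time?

14

The out-shuffle permutes the 44 positions with cycle lengths [1, 1, 14, 14, 14].
Every element is home exactly when every cycle has completed a whole number of laps, i.e. after lcm(1, 14) = 14 out-shuffles.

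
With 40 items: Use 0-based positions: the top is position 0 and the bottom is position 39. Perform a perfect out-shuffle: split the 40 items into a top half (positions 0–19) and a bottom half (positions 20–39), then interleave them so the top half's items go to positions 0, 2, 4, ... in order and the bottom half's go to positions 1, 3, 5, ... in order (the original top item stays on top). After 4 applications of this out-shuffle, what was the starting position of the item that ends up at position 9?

Work backwards from position 9, undoing one out-shuffle at a time:
9 ← 24 ← 12 ← 6 ← 3
So the item now at position 9 started at position 3.

3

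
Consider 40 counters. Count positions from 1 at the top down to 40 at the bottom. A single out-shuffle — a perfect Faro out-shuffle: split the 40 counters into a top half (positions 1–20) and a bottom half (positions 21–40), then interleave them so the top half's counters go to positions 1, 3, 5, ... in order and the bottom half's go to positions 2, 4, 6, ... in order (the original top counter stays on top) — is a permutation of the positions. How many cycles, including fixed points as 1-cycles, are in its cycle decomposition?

Trace each unvisited position around until it returns:
(1) (2 3 5 9 17 33 ... len 12) (4 7 13 25 10 19 ... len 12) (8 15 29 18 35 30 ... len 12) (14 27) (40)
6 cycles in total.

6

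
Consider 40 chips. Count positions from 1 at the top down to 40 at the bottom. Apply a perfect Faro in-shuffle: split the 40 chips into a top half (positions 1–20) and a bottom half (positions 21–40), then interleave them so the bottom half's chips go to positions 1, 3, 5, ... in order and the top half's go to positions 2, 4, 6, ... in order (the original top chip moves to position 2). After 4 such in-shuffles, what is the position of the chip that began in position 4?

23

Track the chip's position through each in-shuffle:
4 → 8 → 16 → 32 → 23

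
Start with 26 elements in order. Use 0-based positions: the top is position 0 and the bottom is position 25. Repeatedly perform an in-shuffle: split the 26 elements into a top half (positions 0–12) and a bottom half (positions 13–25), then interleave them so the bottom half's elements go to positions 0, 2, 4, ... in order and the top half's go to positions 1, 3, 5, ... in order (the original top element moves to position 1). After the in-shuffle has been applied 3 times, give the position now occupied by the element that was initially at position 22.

21

Track the element's position through each in-shuffle:
22 → 18 → 10 → 21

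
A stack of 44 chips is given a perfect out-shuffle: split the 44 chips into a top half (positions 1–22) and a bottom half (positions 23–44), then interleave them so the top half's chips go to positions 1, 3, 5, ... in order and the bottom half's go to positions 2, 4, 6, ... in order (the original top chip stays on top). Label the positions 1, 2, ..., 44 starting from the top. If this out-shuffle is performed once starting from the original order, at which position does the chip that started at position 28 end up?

12

Track the chip's position through each out-shuffle:
28 → 12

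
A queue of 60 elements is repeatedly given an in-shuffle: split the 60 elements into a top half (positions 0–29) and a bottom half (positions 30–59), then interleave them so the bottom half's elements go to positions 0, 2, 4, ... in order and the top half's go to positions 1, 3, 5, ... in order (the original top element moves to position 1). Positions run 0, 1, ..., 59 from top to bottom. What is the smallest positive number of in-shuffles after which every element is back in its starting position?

The in-shuffle permutes the 60 positions with cycle lengths [60].
Every element is home exactly when every cycle has completed a whole number of laps, i.e. after lcm(60) = 60 in-shuffles.

60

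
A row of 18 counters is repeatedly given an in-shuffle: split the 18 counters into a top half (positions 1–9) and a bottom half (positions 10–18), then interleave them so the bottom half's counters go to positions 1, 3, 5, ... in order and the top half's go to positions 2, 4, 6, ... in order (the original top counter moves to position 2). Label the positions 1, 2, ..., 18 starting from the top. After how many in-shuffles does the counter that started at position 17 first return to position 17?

18

Follow position 17 under repeated in-shuffles:
17 → 15 → 11 → 3 → 6 → 12 → 5 → 10 → 1 → 2 → 4 → 8 → 16 → 13 → 7 → 14 → 9 → 18 → 17
It first returns after 18 in-shuffles.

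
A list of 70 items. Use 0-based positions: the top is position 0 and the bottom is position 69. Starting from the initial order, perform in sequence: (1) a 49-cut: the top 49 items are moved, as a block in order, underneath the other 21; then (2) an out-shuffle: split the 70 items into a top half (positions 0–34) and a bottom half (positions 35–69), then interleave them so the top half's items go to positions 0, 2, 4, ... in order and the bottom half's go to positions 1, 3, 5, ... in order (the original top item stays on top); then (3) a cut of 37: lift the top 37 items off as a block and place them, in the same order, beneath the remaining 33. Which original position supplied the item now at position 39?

52

Undo the operations in reverse order, starting from position 39:
  undo op 3 (cut 37): 39 ← 6
  undo op 2 (out-shuffle, from top half): 6 ← 3
  undo op 1 (cut 49): 3 ← 52
So the item at position 39 came from original position 52.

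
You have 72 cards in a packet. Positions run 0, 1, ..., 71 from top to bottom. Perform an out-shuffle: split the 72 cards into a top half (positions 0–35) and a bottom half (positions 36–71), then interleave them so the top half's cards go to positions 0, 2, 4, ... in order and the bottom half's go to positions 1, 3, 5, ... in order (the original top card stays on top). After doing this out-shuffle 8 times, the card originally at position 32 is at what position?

Track the card's position through each out-shuffle:
32 → 64 → 57 → 43 → 15 → 30 → 60 → 49 → 27

27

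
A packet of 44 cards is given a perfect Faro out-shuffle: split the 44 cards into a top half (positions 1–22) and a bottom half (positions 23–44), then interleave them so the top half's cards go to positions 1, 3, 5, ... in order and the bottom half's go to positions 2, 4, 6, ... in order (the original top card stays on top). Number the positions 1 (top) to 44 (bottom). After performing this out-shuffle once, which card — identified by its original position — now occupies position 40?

Work backwards from position 40, undoing one out-shuffle at a time:
40 ← 42
So the card now at position 40 started at position 42.

42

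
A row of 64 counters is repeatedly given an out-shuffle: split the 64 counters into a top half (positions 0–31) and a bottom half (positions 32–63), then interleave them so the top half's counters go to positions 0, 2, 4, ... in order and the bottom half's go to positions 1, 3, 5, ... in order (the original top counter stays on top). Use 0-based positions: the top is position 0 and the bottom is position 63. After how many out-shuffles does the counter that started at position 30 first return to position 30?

6

Follow position 30 under repeated out-shuffles:
30 → 60 → 57 → 51 → 39 → 15 → 30
It first returns after 6 out-shuffles.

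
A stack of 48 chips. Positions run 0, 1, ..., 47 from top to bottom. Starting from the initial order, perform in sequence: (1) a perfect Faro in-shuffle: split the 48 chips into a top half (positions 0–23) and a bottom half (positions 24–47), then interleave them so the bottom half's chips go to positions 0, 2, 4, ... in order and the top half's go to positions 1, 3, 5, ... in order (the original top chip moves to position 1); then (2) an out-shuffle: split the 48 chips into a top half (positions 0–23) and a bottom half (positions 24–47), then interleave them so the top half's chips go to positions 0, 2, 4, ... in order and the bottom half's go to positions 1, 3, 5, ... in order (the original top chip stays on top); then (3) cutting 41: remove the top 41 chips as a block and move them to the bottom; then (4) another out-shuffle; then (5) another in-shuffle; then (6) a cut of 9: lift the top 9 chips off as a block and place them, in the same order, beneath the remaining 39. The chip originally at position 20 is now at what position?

Track the chip from position 20 forward through each operation:
  after op 1 (in-shuffle): 20 → 41
  after op 2 (out-shuffle): 41 → 35
  after op 3 (cut 41): 35 → 42
  after op 4 (out-shuffle): 42 → 37
  after op 5 (in-shuffle): 37 → 26
  after op 6 (cut 9): 26 → 17

17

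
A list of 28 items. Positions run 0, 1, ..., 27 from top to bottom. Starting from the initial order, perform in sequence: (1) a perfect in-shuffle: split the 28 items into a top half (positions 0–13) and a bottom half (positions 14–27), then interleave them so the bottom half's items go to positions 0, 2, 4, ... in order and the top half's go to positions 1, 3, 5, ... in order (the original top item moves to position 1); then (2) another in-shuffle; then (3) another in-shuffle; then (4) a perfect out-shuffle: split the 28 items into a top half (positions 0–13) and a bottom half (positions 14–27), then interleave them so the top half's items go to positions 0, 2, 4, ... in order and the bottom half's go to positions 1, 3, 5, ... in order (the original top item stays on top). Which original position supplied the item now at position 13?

27

Undo the operations in reverse order, starting from position 13:
  undo op 4 (out-shuffle, from bottom half): 13 ← 20
  undo op 3 (in-shuffle, from bottom half): 20 ← 24
  undo op 2 (in-shuffle, from bottom half): 24 ← 26
  undo op 1 (in-shuffle, from bottom half): 26 ← 27
So the item at position 13 came from original position 27.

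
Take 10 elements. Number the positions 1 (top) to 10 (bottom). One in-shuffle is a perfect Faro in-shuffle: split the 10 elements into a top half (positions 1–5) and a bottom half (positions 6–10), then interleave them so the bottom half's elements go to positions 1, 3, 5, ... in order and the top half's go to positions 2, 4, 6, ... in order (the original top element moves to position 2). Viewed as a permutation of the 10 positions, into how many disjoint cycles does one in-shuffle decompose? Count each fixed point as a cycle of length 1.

1

Trace each unvisited position around until it returns:
(1 2 4 8 5 10 9 7 3 6)
1 cycle in total.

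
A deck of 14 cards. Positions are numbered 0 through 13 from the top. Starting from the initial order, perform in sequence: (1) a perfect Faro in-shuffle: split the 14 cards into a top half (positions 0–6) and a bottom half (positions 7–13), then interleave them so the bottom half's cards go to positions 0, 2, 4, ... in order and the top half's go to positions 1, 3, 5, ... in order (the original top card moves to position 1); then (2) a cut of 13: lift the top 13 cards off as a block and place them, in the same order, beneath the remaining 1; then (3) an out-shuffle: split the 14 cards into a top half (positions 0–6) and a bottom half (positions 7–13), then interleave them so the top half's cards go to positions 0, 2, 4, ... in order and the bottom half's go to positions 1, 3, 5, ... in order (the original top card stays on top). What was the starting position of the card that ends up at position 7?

4

Undo the operations in reverse order, starting from position 7:
  undo op 3 (out-shuffle, from bottom half): 7 ← 10
  undo op 2 (cut 13): 10 ← 9
  undo op 1 (in-shuffle, from top half): 9 ← 4
So the card at position 7 came from original position 4.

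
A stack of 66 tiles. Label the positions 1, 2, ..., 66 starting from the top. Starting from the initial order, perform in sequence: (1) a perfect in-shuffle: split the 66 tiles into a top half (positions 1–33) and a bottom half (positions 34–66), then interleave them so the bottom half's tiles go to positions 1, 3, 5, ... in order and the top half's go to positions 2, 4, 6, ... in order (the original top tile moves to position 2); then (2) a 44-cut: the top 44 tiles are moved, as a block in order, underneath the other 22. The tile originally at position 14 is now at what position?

50

Track the tile from position 14 forward through each operation:
  after op 1 (in-shuffle): 14 → 28
  after op 2 (cut 44): 28 → 50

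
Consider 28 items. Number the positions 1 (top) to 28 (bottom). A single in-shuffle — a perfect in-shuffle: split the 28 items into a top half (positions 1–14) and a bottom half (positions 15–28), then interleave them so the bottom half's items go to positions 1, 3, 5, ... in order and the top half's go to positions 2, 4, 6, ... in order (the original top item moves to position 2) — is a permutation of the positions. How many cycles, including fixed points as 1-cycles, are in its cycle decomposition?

Trace each unvisited position around until it returns:
(1 2 4 8 16 3 ... len 28)
1 cycle in total.

1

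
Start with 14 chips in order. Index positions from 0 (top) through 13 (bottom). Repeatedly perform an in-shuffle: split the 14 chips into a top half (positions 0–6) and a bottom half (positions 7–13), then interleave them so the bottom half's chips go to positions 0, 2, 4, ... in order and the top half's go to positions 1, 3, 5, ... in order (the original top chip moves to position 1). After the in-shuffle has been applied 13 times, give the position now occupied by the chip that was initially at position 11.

Track position through each in-shuffle: 11 → 8 → 2 → 5 → 11 → ... (continuing for 13 shuffles total) → 8.

8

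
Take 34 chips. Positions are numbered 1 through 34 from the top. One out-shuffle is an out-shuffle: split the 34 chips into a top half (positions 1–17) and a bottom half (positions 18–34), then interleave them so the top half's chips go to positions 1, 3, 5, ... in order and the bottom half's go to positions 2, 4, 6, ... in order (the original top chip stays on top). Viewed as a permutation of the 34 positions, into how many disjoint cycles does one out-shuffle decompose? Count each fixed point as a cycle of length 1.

Trace each unvisited position around until it returns:
(1) (2 3 5 9 17 33 32 30 26 18) (4 7 13 25 16 31 28 22 10 19) (6 11 21 8 15 29 24 14 27 20) (12 23) (34)
6 cycles in total.

6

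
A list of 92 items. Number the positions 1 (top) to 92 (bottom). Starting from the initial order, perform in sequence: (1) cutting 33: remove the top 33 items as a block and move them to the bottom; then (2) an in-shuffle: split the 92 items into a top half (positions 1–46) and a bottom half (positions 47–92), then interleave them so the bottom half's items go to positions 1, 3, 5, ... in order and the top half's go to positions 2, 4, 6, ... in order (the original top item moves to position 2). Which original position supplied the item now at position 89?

Undo the operations in reverse order, starting from position 89:
  undo op 2 (in-shuffle, from bottom half): 89 ← 91
  undo op 1 (cut 33): 91 ← 32
So the item at position 89 came from original position 32.

32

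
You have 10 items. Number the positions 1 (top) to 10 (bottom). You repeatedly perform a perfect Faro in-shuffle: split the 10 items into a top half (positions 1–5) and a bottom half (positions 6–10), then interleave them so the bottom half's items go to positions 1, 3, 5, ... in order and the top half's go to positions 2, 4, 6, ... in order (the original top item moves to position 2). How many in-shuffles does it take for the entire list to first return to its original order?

The in-shuffle permutes the 10 positions with cycle lengths [10].
Every item is home exactly when every cycle has completed a whole number of laps, i.e. after lcm(10) = 10 in-shuffles.

10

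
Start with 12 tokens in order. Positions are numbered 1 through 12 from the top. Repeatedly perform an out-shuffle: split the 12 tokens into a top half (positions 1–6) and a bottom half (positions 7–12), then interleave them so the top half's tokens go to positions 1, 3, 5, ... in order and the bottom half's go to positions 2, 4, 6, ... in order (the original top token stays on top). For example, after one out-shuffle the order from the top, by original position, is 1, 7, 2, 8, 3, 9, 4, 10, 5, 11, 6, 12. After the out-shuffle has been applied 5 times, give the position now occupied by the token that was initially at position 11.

2

Track the token's position through each out-shuffle:
11 → 10 → 8 → 4 → 7 → 2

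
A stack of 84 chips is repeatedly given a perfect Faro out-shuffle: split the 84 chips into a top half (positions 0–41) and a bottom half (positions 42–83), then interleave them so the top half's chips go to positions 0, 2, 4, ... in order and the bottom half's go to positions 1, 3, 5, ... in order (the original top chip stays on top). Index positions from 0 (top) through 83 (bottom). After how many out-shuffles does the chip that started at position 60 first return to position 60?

Follow position 60 under repeated out-shuffles:
60 → 37 → 74 → 65 → 47 → 11 → 22 → 44 → ... → 60 (length 82)
It first returns after 82 out-shuffles.

82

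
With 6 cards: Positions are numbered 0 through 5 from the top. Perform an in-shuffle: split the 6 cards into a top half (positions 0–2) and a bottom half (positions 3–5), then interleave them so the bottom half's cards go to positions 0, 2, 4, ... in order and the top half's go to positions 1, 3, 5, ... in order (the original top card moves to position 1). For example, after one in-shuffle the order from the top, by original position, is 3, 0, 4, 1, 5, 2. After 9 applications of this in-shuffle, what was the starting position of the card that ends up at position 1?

1

Work backwards from position 1, undoing one in-shuffle at a time:
1 ← 0 ← 3 ← 1 ← 0 ← 3 ← 1 ← 0 ← 3 ← 1
So the card now at position 1 started at position 1.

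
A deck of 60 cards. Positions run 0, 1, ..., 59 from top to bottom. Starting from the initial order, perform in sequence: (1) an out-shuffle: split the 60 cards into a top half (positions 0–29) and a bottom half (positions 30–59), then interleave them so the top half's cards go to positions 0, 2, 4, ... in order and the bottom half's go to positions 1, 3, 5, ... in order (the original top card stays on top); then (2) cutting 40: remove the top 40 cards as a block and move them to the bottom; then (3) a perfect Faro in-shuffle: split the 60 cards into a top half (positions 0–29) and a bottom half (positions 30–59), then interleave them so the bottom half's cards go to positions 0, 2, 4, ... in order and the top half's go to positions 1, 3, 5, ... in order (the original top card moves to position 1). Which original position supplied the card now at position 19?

Undo the operations in reverse order, starting from position 19:
  undo op 3 (in-shuffle, from top half): 19 ← 9
  undo op 2 (cut 40): 9 ← 49
  undo op 1 (out-shuffle, from bottom half): 49 ← 54
So the card at position 19 came from original position 54.

54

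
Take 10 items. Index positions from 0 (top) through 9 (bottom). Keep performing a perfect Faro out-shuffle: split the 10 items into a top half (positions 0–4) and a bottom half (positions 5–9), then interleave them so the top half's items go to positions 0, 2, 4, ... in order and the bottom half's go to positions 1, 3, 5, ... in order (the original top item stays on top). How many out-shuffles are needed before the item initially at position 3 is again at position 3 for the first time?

Follow position 3 under repeated out-shuffles:
3 → 6 → 3
It first returns after 2 out-shuffles.

2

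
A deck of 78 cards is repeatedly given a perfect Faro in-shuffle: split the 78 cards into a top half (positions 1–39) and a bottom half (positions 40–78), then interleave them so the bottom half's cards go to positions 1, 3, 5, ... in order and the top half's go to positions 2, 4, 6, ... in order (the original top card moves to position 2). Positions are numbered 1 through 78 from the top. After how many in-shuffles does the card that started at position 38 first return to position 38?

39

Follow position 38 under repeated in-shuffles:
38 → 76 → 73 → 67 → 55 → 31 → 62 → 45 → ... → 38 (length 39)
It first returns after 39 in-shuffles.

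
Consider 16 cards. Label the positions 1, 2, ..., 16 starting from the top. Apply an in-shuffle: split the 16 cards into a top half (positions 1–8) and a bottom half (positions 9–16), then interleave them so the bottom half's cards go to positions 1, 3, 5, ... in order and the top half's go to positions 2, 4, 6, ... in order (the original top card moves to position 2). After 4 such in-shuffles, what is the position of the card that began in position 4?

Track the card's position through each in-shuffle:
4 → 8 → 16 → 15 → 13

13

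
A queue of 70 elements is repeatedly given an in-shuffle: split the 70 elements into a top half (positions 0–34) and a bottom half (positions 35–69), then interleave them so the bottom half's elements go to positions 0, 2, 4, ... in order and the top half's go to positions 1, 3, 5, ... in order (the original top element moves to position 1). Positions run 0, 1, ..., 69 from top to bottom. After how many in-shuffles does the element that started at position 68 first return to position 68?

35

Follow position 68 under repeated in-shuffles:
68 → 66 → 62 → 54 → 38 → 6 → 13 → 27 → ... → 68 (length 35)
It first returns after 35 in-shuffles.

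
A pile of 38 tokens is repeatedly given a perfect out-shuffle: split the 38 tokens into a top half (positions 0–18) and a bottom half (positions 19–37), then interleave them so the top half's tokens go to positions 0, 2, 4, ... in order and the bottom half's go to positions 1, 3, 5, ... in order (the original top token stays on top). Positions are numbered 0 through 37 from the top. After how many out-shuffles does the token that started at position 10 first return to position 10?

36

Follow position 10 under repeated out-shuffles:
10 → 20 → 3 → 6 → 12 → 24 → 11 → 22 → ... → 10 (length 36)
It first returns after 36 out-shuffles.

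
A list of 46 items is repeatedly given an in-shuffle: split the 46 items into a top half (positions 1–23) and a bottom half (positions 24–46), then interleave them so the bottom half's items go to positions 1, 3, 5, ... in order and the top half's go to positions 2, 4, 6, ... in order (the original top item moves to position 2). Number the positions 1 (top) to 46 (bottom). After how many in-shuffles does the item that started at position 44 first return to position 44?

Follow position 44 under repeated in-shuffles:
44 → 41 → 35 → 23 → 46 → 45 → 43 → 39 → ... → 44 (length 23)
It first returns after 23 in-shuffles.

23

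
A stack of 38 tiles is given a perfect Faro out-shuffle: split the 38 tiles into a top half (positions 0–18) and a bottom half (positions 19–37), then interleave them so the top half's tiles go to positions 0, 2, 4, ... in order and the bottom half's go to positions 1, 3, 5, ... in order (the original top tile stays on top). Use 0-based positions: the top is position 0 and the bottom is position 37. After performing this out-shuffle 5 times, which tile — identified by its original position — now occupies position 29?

Work backwards from position 29, undoing one out-shuffle at a time:
29 ← 33 ← 35 ← 36 ← 18 ← 9
So the tile now at position 29 started at position 9.

9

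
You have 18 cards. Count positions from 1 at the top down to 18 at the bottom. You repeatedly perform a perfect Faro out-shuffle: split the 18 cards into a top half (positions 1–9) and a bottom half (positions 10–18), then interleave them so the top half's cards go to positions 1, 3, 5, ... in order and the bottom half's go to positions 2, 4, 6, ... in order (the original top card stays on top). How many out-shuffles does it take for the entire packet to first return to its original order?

8

The out-shuffle permutes the 18 positions with cycle lengths [1, 1, 8, 8].
Every card is home exactly when every cycle has completed a whole number of laps, i.e. after lcm(1, 8) = 8 out-shuffles.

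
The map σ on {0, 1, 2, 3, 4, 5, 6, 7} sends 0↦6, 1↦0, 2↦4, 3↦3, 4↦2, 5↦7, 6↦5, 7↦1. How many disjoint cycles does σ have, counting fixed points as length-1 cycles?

Cycle decomposition: (0 6 5 7 1) (2 4) (3).
3 cycles.

3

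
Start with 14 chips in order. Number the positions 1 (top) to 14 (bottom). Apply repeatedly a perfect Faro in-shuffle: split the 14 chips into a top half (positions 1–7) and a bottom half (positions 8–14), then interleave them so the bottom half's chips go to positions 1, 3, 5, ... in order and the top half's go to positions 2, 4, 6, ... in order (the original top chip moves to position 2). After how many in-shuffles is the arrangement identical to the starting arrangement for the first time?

The in-shuffle permutes the 14 positions with cycle lengths [2, 4, 4, 4].
Every chip is home exactly when every cycle has completed a whole number of laps, i.e. after lcm(2, 4) = 4 in-shuffles.

4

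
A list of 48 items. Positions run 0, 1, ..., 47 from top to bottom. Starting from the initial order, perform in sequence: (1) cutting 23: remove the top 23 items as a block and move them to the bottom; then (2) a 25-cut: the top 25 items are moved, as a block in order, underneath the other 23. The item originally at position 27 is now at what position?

27

Track the item from position 27 forward through each operation:
  after op 1 (cut 23): 27 → 4
  after op 2 (cut 25): 4 → 27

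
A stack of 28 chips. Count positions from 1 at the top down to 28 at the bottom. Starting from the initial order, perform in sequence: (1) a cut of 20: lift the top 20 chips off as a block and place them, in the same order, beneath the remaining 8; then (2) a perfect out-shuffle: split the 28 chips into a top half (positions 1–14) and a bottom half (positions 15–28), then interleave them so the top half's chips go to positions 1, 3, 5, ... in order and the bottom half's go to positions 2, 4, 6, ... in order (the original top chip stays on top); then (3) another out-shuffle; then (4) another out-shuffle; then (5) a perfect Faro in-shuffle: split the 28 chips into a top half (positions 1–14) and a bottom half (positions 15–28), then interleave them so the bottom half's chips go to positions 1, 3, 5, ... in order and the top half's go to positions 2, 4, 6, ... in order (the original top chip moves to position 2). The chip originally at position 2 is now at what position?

9

Track the chip from position 2 forward through each operation:
  after op 1 (cut 20): 2 → 10
  after op 2 (out-shuffle): 10 → 19
  after op 3 (out-shuffle): 19 → 10
  after op 4 (out-shuffle): 10 → 19
  after op 5 (in-shuffle): 19 → 9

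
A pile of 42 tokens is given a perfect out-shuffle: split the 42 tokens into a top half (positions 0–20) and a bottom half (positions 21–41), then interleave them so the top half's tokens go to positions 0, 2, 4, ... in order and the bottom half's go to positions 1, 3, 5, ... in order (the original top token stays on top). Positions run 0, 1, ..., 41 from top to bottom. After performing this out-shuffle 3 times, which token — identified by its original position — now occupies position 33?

Work backwards from position 33, undoing one out-shuffle at a time:
33 ← 37 ← 39 ← 40
So the token now at position 33 started at position 40.

40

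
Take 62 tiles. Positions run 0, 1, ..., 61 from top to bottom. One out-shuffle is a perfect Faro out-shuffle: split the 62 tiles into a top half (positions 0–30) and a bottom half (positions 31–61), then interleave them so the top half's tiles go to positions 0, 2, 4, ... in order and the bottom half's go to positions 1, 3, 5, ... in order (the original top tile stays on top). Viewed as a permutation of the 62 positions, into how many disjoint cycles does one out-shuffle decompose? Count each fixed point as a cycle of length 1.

Trace each unvisited position around until it returns:
(0) (1 2 4 8 16 32 ... len 60) (61)
3 cycles in total.

3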